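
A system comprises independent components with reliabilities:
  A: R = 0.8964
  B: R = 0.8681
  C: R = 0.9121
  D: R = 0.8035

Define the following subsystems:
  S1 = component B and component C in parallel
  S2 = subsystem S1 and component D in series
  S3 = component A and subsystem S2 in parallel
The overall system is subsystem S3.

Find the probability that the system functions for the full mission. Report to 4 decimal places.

0.9787

Parallel (B and C): 1 − (1 − 0.868100)(1 − 0.912100) = 0.988406
Series ([0.988406] and D): 0.988406 × 0.803500 = 0.794184
Parallel (A and [0.794184]): 1 − (1 − 0.896400)(1 − 0.794184) = 0.9787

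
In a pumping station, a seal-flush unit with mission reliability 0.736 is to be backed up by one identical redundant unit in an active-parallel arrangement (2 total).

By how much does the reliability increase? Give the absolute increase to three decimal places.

0.194

R_before = 0.736
R_after = 1 − (1 − 0.736)^2 = 0.930
ΔR = 0.930 − 0.736 = 0.194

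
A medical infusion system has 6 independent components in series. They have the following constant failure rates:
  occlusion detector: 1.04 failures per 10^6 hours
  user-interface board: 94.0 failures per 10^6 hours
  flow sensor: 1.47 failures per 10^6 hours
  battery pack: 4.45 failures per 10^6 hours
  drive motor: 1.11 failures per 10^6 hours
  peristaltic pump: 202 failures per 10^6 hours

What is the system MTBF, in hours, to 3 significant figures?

Series of exponential components: λ_sys = Σ λ_i
λ_sys = 0.00000104 + 0.0000940 + 0.00000147 + 0.00000445 + 0.00000111 + 0.000202 = 3.0407e-04 /h
MTBF = 1 / λ_sys = 3290 h

3290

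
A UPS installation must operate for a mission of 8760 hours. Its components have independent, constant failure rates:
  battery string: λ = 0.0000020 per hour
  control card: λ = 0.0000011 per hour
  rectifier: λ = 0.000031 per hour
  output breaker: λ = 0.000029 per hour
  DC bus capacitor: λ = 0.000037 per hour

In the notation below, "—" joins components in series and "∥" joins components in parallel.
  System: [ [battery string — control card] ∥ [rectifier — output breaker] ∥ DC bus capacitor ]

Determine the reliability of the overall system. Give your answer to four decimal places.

0.9970

R(battery string) = exp(−0.0000020 × 8760) = 0.982633
R(control card) = exp(−0.0000011 × 8760) = 0.990410
R(rectifier) = exp(−0.000031 × 8760) = 0.762190
R(output breaker) = exp(−0.000029 × 8760) = 0.775661
R(DC bus capacitor) = exp(−0.000037 × 8760) = 0.723163
Series (battery string and control card): 0.982633 × 0.990410 = 0.973210
Series (rectifier and output breaker): 0.762190 × 0.775661 = 0.591201
Parallel ([0.973210], [0.591201], and DC bus capacitor): 1 − (1 − 0.973210)(1 − 0.591201)(1 − 0.723163) = 0.9970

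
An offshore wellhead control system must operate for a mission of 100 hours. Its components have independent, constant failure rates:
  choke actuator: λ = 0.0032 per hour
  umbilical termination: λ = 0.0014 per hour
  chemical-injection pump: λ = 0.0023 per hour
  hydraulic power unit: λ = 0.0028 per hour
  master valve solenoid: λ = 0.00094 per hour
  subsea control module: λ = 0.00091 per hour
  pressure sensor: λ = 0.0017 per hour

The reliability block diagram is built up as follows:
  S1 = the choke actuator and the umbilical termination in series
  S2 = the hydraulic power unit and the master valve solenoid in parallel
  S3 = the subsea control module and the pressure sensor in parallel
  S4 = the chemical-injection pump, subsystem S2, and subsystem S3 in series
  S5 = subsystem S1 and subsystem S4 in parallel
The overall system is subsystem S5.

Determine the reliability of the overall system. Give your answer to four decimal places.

0.9139

R(choke actuator) = exp(−0.0032 × 100) = 0.726149
R(umbilical termination) = exp(−0.0014 × 100) = 0.869358
R(chemical-injection pump) = exp(−0.0023 × 100) = 0.794534
R(hydraulic power unit) = exp(−0.0028 × 100) = 0.755784
R(master valve solenoid) = exp(−0.00094 × 100) = 0.910283
R(subsea control module) = exp(−0.00091 × 100) = 0.913018
R(pressure sensor) = exp(−0.0017 × 100) = 0.843665
Series (choke actuator and umbilical termination): 0.726149 × 0.869358 = 0.631283
Parallel (hydraulic power unit and master valve solenoid): 1 − (1 − 0.755784)(1 − 0.910283) = 0.978090
Parallel (subsea control module and pressure sensor): 1 − (1 − 0.913018)(1 − 0.843665) = 0.986402
Series (chemical-injection pump, [0.978090], and [0.986402]): 0.794534 × 0.978090 × 0.986402 = 0.766558
Parallel ([0.631283] and [0.766558]): 1 − (1 − 0.631283)(1 − 0.766558) = 0.9139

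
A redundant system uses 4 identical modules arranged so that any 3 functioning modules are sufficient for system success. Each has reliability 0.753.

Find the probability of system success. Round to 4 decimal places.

0.7433

R = Σ_{i=3}^{4} C(4,i) p^i (1−p)^{4−i} with p = 0.753
C(4,3)·0.753^3·0.247^1 = 0.421834
C(4,4)·0.753^4·0.247^0 = 0.321499
Sum = 0.7433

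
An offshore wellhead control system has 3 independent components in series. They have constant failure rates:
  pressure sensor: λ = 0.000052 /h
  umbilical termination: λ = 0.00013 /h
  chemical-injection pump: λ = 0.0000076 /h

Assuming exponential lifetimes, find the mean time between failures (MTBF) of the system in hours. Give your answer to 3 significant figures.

5270

Series of exponential components: λ_sys = Σ λ_i
λ_sys = 0.000052 + 0.00013 + 0.0000076 = 1.8960e-04 /h
MTBF = 1 / λ_sys = 5270 h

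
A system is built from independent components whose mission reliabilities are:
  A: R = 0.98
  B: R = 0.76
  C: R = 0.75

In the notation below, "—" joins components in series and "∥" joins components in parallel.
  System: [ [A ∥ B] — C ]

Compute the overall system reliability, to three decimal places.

0.746

Parallel (A and B): 1 − (1 − 0.98000)(1 − 0.76000) = 0.99520
Series ([0.99520] and C): 0.99520 × 0.75000 = 0.746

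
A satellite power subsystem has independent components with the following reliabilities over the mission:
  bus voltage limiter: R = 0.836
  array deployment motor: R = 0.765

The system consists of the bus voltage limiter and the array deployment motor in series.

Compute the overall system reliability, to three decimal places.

0.640

Series (bus voltage limiter and array deployment motor): 0.83600 × 0.76500 = 0.640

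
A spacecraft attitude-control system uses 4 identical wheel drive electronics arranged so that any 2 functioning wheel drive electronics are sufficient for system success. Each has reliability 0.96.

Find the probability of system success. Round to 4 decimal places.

0.9998

R = Σ_{i=2}^{4} C(4,i) p^i (1−p)^{4−i} with p = 0.96
C(4,2)·0.96^2·0.04^2 = 0.008847
C(4,3)·0.96^3·0.04^1 = 0.141558
C(4,4)·0.96^4·0.04^0 = 0.849347
Sum = 0.9998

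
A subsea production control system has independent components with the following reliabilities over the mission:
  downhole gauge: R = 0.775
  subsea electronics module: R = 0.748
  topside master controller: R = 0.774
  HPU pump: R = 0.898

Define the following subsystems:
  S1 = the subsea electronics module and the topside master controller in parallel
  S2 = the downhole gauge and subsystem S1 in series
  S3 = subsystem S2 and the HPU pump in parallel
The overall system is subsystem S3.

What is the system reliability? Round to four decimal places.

0.9725

Parallel (subsea electronics module and topside master controller): 1 − (1 − 0.748000)(1 − 0.774000) = 0.943048
Series (downhole gauge and [0.943048]): 0.775000 × 0.943048 = 0.730862
Parallel ([0.730862] and HPU pump): 1 − (1 − 0.730862)(1 − 0.898000) = 0.9725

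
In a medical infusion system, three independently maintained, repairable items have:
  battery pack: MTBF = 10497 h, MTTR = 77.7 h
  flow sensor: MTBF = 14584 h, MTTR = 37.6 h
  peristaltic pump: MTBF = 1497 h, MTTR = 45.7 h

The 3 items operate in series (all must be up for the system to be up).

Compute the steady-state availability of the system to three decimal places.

A(battery pack) = MTBF/(MTBF+MTTR) = 10497/(10497+77.7) = 0.992652
A(flow sensor) = MTBF/(MTBF+MTTR) = 14584/(14584+37.6) = 0.997428
A(peristaltic pump) = MTBF/(MTBF+MTTR) = 1497/(1497+45.7) = 0.970377
Series availability: 0.992652 × 0.997428 × 0.970377 = 0.961

0.961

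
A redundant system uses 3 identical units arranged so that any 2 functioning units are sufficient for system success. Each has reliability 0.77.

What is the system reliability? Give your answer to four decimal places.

0.8656

R = Σ_{i=2}^{3} C(3,i) p^i (1−p)^{3−i} with p = 0.77
C(3,2)·0.77^2·0.23^1 = 0.409101
C(3,3)·0.77^3·0.23^0 = 0.456533
Sum = 0.8656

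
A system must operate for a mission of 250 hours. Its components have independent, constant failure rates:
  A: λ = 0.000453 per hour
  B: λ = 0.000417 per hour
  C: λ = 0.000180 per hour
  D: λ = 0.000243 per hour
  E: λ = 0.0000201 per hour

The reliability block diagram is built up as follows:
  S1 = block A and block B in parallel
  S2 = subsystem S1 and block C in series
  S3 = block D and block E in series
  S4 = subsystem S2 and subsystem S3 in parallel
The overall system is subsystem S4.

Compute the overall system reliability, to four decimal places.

R(A) = exp(−0.000453 × 250) = 0.892927
R(B) = exp(−0.000417 × 250) = 0.901000
R(C) = exp(−0.000180 × 250) = 0.955997
R(D) = exp(−0.000243 × 250) = 0.941058
R(E) = exp(−0.0000201 × 250) = 0.994988
Parallel (A and B): 1 − (1 − 0.892927)(1 − 0.901000) = 0.989400
Series ([0.989400] and C): 0.989400 × 0.955997 = 0.945863
Series (D and E): 0.941058 × 0.994988 = 0.936341
Parallel ([0.945863] and [0.936341]): 1 − (1 − 0.945863)(1 − 0.936341) = 0.9966

0.9966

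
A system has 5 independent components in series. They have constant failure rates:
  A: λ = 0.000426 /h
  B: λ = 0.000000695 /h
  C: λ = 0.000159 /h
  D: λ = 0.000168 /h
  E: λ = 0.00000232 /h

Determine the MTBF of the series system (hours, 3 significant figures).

Series of exponential components: λ_sys = Σ λ_i
λ_sys = 0.000426 + 0.000000695 + 0.000159 + 0.000168 + 0.00000232 = 7.5601e-04 /h
MTBF = 1 / λ_sys = 1320 h

1320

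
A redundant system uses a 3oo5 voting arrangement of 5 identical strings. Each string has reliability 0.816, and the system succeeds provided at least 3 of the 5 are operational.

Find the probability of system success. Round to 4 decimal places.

R = Σ_{i=3}^{5} C(5,i) p^i (1−p)^{5−i} with p = 0.816
C(5,3)·0.816^3·0.184^2 = 0.183953
C(5,4)·0.816^4·0.184^1 = 0.407895
C(5,5)·0.816^5·0.184^0 = 0.361785
Sum = 0.9536

0.9536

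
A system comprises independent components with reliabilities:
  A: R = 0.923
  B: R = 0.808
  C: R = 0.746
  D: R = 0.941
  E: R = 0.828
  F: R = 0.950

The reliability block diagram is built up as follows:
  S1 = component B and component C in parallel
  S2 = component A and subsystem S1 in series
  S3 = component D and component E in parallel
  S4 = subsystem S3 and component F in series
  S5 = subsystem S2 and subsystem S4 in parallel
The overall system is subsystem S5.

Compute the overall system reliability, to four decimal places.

0.9927

Parallel (B and C): 1 − (1 − 0.808000)(1 − 0.746000) = 0.951232
Series (A and [0.951232]): 0.923000 × 0.951232 = 0.877987
Parallel (D and E): 1 − (1 − 0.941000)(1 − 0.828000) = 0.989852
Series ([0.989852] and F): 0.989852 × 0.950000 = 0.940359
Parallel ([0.877987] and [0.940359]): 1 − (1 − 0.877987)(1 − 0.940359) = 0.9927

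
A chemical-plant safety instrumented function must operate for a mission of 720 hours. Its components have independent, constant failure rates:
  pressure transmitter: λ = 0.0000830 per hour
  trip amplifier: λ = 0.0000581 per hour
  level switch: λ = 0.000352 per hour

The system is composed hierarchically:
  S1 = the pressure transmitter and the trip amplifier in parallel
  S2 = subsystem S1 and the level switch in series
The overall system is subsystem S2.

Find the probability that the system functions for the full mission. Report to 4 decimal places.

R(pressure transmitter) = exp(−0.0000830 × 720) = 0.941991
R(trip amplifier) = exp(−0.0000581 × 720) = 0.959031
R(level switch) = exp(−0.000352 × 720) = 0.776126
Parallel (pressure transmitter and trip amplifier): 1 − (1 − 0.941991)(1 − 0.959031) = 0.997623
Series ([0.997623] and level switch): 0.997623 × 0.776126 = 0.7743

0.7743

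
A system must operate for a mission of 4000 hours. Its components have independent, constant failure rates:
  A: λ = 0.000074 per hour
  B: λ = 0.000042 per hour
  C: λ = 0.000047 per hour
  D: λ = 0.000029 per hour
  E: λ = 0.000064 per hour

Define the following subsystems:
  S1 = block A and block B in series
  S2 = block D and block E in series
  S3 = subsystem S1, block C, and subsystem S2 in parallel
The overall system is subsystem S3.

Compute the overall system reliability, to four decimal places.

R(A) = exp(−0.000074 × 4000) = 0.743787
R(B) = exp(−0.000042 × 4000) = 0.845354
R(C) = exp(−0.000047 × 4000) = 0.828615
R(D) = exp(−0.000029 × 4000) = 0.890475
R(E) = exp(−0.000064 × 4000) = 0.774142
Series (A and B): 0.743787 × 0.845354 = 0.628763
Series (D and E): 0.890475 × 0.774142 = 0.689354
Parallel ([0.628763], C, and [0.689354]): 1 − (1 − 0.628763)(1 − 0.828615)(1 − 0.689354) = 0.9802

0.9802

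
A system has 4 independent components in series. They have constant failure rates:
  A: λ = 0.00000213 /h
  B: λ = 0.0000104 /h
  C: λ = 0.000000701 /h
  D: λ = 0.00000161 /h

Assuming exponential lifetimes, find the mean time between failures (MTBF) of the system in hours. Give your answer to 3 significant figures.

67400

Series of exponential components: λ_sys = Σ λ_i
λ_sys = 0.00000213 + 0.0000104 + 0.000000701 + 0.00000161 = 1.4841e-05 /h
MTBF = 1 / λ_sys = 67400 h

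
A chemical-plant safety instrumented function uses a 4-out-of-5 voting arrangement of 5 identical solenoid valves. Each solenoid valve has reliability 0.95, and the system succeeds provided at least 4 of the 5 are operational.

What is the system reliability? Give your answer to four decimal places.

R = Σ_{i=4}^{5} C(5,i) p^i (1−p)^{5−i} with p = 0.95
C(5,4)·0.95^4·0.05^1 = 0.203627
C(5,5)·0.95^5·0.05^0 = 0.773781
Sum = 0.9774

0.9774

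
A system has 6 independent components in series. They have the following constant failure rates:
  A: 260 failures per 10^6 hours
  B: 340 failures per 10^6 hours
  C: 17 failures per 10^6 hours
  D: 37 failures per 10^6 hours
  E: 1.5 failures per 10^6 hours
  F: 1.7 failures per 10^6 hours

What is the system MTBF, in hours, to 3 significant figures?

Series of exponential components: λ_sys = Σ λ_i
λ_sys = 0.00026 + 0.00034 + 0.000017 + 0.000037 + 0.0000015 + 0.0000017 = 6.5720e-04 /h
MTBF = 1 / λ_sys = 1520 h

1520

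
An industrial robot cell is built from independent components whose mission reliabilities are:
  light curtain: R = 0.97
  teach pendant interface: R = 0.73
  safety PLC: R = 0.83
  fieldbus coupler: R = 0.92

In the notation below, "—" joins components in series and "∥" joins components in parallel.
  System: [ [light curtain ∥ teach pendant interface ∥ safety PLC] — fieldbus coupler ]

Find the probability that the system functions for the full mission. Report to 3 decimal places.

0.919

Parallel (light curtain, teach pendant interface, and safety PLC): 1 − (1 − 0.97000)(1 − 0.73000)(1 − 0.83000) = 0.99862
Series ([0.99862] and fieldbus coupler): 0.99862 × 0.92000 = 0.919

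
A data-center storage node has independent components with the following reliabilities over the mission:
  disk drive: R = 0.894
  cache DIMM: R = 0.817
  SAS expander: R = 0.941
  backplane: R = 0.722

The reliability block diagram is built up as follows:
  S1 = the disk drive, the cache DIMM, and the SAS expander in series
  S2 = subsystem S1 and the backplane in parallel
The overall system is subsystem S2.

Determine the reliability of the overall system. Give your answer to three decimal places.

Series (disk drive, cache DIMM, and SAS expander): 0.89400 × 0.81700 × 0.94100 = 0.68730
Parallel ([0.68730] and backplane): 1 − (1 − 0.68730)(1 − 0.72200) = 0.913

0.913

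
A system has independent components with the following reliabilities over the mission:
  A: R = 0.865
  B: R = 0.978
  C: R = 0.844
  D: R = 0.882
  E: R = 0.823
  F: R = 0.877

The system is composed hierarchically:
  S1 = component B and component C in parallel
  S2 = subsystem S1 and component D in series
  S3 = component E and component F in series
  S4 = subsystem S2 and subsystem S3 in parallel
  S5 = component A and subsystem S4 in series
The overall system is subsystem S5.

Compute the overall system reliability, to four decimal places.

Parallel (B and C): 1 − (1 − 0.978000)(1 − 0.844000) = 0.996568
Series ([0.996568] and D): 0.996568 × 0.882000 = 0.878973
Series (E and F): 0.823000 × 0.877000 = 0.721771
Parallel ([0.878973] and [0.721771]): 1 − (1 − 0.878973)(1 − 0.721771) = 0.966327
Series (A and [0.966327]): 0.865000 × 0.966327 = 0.8359

0.8359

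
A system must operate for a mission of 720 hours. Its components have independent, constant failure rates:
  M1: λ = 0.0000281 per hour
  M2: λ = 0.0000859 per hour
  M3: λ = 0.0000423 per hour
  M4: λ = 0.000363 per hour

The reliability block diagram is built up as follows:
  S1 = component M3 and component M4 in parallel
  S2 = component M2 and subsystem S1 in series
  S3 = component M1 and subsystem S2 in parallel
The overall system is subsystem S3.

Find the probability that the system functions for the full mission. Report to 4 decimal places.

0.9987

R(M1) = exp(−0.0000281 × 720) = 0.979971
R(M2) = exp(−0.0000859 × 720) = 0.940026
R(M3) = exp(−0.0000423 × 720) = 0.970003
R(M4) = exp(−0.000363 × 720) = 0.770004
Parallel (M3 and M4): 1 − (1 − 0.970003)(1 − 0.770004) = 0.993101
Series (M2 and [0.993101]): 0.940026 × 0.993101 = 0.933541
Parallel (M1 and [0.933541]): 1 − (1 − 0.979971)(1 − 0.933541) = 0.9987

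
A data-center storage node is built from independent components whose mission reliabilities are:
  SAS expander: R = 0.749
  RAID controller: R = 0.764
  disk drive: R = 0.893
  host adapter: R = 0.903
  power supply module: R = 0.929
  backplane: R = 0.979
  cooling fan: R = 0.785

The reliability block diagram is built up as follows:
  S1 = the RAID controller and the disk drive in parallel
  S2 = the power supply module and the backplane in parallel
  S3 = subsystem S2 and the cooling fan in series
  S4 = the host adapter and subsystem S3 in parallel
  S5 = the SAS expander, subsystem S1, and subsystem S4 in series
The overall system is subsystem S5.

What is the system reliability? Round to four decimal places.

Parallel (RAID controller and disk drive): 1 − (1 − 0.764000)(1 − 0.893000) = 0.974748
Parallel (power supply module and backplane): 1 − (1 − 0.929000)(1 − 0.979000) = 0.998509
Series ([0.998509] and cooling fan): 0.998509 × 0.785000 = 0.783830
Parallel (host adapter and [0.783830]): 1 − (1 − 0.903000)(1 − 0.783830) = 0.979032
Series (SAS expander, [0.974748], and [0.979032]): 0.749000 × 0.974748 × 0.979032 = 0.7148

0.7148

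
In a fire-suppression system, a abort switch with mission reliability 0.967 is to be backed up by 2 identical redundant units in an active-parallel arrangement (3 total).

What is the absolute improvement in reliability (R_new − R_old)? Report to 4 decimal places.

R_before = 0.967
R_after = 1 − (1 − 0.967)^3 = 1.0000
ΔR = 1.0000 − 0.967 = 0.0330

0.0330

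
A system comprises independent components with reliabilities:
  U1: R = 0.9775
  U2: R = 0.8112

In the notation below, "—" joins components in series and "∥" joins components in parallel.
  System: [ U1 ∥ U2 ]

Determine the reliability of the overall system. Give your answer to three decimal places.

0.996

Parallel (U1 and U2): 1 − (1 − 0.97750)(1 − 0.81120) = 0.996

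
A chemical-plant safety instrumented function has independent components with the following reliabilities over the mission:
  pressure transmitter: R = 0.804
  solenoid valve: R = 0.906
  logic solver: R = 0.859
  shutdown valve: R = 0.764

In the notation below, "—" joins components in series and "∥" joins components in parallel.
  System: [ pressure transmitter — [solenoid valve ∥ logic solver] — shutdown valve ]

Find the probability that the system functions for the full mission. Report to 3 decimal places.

0.606

Parallel (solenoid valve and logic solver): 1 − (1 − 0.90600)(1 − 0.85900) = 0.98675
Series (pressure transmitter, [0.98675], and shutdown valve): 0.80400 × 0.98675 × 0.76400 = 0.606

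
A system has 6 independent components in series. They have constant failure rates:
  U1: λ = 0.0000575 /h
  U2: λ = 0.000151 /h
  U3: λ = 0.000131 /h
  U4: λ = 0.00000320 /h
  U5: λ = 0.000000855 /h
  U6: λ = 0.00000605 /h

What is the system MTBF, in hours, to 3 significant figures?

2860

Series of exponential components: λ_sys = Σ λ_i
λ_sys = 0.0000575 + 0.000151 + 0.000131 + 0.00000320 + 0.000000855 + 0.00000605 = 3.4961e-04 /h
MTBF = 1 / λ_sys = 2860 h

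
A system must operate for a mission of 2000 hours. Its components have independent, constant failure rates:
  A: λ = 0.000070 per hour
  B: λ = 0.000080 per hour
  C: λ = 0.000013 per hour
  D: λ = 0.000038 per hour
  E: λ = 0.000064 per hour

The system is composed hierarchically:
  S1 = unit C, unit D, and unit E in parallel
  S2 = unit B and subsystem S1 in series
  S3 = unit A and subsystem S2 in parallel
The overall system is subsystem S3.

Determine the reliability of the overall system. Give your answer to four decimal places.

0.9807

R(A) = exp(−0.000070 × 2000) = 0.869358
R(B) = exp(−0.000080 × 2000) = 0.852144
R(C) = exp(−0.000013 × 2000) = 0.974335
R(D) = exp(−0.000038 × 2000) = 0.926816
R(E) = exp(−0.000064 × 2000) = 0.879853
Parallel (C, D, and E): 1 − (1 − 0.974335)(1 − 0.926816)(1 − 0.879853) = 0.999774
Series (B and [0.999774]): 0.852144 × 0.999774 = 0.851951
Parallel (A and [0.851951]): 1 − (1 − 0.869358)(1 − 0.851951) = 0.9807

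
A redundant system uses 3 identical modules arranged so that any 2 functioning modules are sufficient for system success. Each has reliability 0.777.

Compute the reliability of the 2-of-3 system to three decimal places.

R = Σ_{i=2}^{3} C(3,i) p^i (1−p)^{3−i} with p = 0.777
C(3,2)·0.777^2·0.223^1 = 0.40389
C(3,3)·0.777^3·0.223^0 = 0.46910
Sum = 0.873

0.873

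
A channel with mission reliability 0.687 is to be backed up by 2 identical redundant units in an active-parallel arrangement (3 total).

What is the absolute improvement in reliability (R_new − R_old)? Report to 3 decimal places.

R_before = 0.687
R_after = 1 − (1 − 0.687)^3 = 0.969
ΔR = 0.969 − 0.687 = 0.282

0.282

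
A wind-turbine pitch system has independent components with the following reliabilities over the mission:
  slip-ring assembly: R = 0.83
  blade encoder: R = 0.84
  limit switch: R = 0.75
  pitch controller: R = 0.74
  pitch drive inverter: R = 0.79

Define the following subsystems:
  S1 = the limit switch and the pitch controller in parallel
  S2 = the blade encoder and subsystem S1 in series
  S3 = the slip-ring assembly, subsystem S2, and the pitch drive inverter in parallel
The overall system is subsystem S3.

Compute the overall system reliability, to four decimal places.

0.9923

Parallel (limit switch and pitch controller): 1 − (1 − 0.750000)(1 − 0.740000) = 0.935000
Series (blade encoder and [0.935000]): 0.840000 × 0.935000 = 0.785400
Parallel (slip-ring assembly, [0.785400], and pitch drive inverter): 1 − (1 − 0.830000)(1 − 0.785400)(1 − 0.790000) = 0.9923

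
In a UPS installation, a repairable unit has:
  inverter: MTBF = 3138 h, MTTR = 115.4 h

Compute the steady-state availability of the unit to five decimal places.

0.96453

A(inverter) = MTBF/(MTBF+MTTR) = 3138/(3138+115.4) = 0.96453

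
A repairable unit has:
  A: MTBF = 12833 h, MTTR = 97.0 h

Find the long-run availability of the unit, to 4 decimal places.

A(A) = MTBF/(MTBF+MTTR) = 12833/(12833+97.0) = 0.9925

0.9925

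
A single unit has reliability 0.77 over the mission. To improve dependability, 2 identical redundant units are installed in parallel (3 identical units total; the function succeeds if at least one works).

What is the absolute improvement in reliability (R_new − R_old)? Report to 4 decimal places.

R_before = 0.77
R_after = 1 − (1 − 0.77)^3 = 0.9878
ΔR = 0.9878 − 0.77 = 0.2178

0.2178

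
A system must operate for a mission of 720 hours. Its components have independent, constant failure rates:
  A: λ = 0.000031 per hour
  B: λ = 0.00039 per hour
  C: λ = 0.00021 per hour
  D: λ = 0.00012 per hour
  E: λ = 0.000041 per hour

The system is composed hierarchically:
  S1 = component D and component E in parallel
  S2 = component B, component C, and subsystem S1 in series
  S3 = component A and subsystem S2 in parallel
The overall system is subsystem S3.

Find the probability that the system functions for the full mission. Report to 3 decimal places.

0.992

R(A) = exp(−0.000031 × 720) = 0.97793
R(B) = exp(−0.00039 × 720) = 0.75518
R(C) = exp(−0.00021 × 720) = 0.85968
R(D) = exp(−0.00012 × 720) = 0.91723
R(E) = exp(−0.000041 × 720) = 0.97091
Parallel (D and E): 1 − (1 − 0.91723)(1 − 0.97091) = 0.99759
Series (B, C, and [0.99759]): 0.75518 × 0.85968 × 0.99759 = 0.64765
Parallel (A and [0.64765]): 1 − (1 − 0.97793)(1 − 0.64765) = 0.992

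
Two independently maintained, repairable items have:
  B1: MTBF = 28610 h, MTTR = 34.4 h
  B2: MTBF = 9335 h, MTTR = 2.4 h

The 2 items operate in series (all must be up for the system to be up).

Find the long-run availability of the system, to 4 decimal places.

0.9985

A(B1) = MTBF/(MTBF+MTTR) = 28610/(28610+34.4) = 0.998799
A(B2) = MTBF/(MTBF+MTTR) = 9335/(9335+2.4) = 0.999743
Series availability: 0.998799 × 0.999743 = 0.9985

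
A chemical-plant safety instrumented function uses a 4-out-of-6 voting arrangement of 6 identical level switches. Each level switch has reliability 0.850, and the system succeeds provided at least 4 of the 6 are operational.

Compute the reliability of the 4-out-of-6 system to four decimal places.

R = Σ_{i=4}^{6} C(6,i) p^i (1−p)^{6−i} with p = 0.850
C(6,4)·0.850^4·0.150^2 = 0.176177
C(6,5)·0.850^5·0.150^1 = 0.399335
C(6,6)·0.850^6·0.150^0 = 0.377150
Sum = 0.9527

0.9527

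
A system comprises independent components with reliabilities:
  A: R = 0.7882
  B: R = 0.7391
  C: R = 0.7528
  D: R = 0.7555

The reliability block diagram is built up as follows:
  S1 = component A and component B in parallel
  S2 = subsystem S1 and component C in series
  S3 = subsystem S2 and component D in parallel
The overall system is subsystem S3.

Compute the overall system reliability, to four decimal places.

Parallel (A and B): 1 − (1 − 0.788200)(1 − 0.739100) = 0.944741
Series ([0.944741] and C): 0.944741 × 0.752800 = 0.711201
Parallel ([0.711201] and D): 1 − (1 − 0.711201)(1 − 0.755500) = 0.9294

0.9294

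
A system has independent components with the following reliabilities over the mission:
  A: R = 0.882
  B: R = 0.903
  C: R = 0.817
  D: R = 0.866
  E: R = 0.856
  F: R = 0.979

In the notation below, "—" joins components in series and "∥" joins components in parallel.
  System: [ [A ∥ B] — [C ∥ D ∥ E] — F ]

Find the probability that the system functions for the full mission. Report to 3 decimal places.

Parallel (A and B): 1 − (1 − 0.88200)(1 − 0.90300) = 0.98855
Parallel (C, D, and E): 1 − (1 − 0.81700)(1 − 0.86600)(1 − 0.85600) = 0.99647
Series ([0.98855], [0.99647], and F): 0.98855 × 0.99647 × 0.97900 = 0.964

0.964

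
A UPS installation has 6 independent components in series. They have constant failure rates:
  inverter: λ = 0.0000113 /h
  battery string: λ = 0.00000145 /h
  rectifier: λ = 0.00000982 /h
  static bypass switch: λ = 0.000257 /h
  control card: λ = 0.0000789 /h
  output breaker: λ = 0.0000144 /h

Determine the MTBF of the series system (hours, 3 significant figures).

Series of exponential components: λ_sys = Σ λ_i
λ_sys = 0.0000113 + 0.00000145 + 0.00000982 + 0.000257 + 0.0000789 + 0.0000144 = 3.7287e-04 /h
MTBF = 1 / λ_sys = 2680 h

2680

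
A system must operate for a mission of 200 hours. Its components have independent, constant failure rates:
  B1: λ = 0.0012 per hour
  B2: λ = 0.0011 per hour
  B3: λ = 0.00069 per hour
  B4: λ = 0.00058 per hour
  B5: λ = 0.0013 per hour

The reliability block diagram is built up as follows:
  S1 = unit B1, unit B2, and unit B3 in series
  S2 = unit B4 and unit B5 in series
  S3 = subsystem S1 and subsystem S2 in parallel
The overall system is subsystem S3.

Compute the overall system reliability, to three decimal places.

R(B1) = exp(−0.0012 × 200) = 0.78663
R(B2) = exp(−0.0011 × 200) = 0.80252
R(B3) = exp(−0.00069 × 200) = 0.87110
R(B4) = exp(−0.00058 × 200) = 0.89048
R(B5) = exp(−0.0013 × 200) = 0.77105
Series (B1, B2, and B3): 0.78663 × 0.80252 × 0.87110 = 0.54991
Series (B4 and B5): 0.89048 × 0.77105 = 0.68660
Parallel ([0.54991] and [0.68660]): 1 − (1 − 0.54991)(1 − 0.68660) = 0.859

0.859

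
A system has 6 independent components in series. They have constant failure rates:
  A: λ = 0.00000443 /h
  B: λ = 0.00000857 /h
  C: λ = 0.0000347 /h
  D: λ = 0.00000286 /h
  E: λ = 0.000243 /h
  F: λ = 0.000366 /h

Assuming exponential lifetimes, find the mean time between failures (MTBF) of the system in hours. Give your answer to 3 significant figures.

Series of exponential components: λ_sys = Σ λ_i
λ_sys = 0.00000443 + 0.00000857 + 0.0000347 + 0.00000286 + 0.000243 + 0.000366 = 6.5956e-04 /h
MTBF = 1 / λ_sys = 1520 h

1520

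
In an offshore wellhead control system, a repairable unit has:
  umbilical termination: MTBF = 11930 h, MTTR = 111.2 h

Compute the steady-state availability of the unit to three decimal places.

A(umbilical termination) = MTBF/(MTBF+MTTR) = 11930/(11930+111.2) = 0.991

0.991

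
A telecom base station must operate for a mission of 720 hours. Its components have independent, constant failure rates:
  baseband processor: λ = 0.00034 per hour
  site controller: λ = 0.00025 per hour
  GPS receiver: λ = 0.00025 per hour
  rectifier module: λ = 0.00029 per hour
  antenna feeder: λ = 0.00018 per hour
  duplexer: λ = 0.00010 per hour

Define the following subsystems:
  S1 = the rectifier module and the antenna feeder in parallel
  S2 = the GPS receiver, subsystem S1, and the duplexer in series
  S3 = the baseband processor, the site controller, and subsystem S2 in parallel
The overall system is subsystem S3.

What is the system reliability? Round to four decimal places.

0.9914

R(baseband processor) = exp(−0.00034 × 720) = 0.782861
R(site controller) = exp(−0.00025 × 720) = 0.835270
R(GPS receiver) = exp(−0.00025 × 720) = 0.835270
R(rectifier module) = exp(−0.00029 × 720) = 0.811558
R(antenna feeder) = exp(−0.00018 × 720) = 0.878447
R(duplexer) = exp(−0.00010 × 720) = 0.930531
Parallel (rectifier module and antenna feeder): 1 − (1 − 0.811558)(1 − 0.878447) = 0.977094
Series (GPS receiver, [0.977094], and duplexer): 0.835270 × 0.977094 × 0.930531 = 0.759441
Parallel (baseband processor, site controller, and [0.759441]): 1 − (1 − 0.782861)(1 − 0.835270)(1 − 0.759441) = 0.9914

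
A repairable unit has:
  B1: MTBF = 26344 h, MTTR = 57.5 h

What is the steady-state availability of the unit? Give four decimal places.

0.9978

A(B1) = MTBF/(MTBF+MTTR) = 26344/(26344+57.5) = 0.9978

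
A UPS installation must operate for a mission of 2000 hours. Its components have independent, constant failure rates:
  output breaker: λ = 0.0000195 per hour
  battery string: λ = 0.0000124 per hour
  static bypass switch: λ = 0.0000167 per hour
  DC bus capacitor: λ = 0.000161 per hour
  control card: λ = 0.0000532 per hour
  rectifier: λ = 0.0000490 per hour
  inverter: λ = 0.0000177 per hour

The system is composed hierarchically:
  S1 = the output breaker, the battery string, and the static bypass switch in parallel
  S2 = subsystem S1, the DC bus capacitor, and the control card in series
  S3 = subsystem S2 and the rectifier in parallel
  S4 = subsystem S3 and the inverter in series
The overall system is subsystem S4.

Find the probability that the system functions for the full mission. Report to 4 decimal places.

R(output breaker) = exp(−0.0000195 × 2000) = 0.961751
R(battery string) = exp(−0.0000124 × 2000) = 0.975505
R(static bypass switch) = exp(−0.0000167 × 2000) = 0.967152
R(DC bus capacitor) = exp(−0.000161 × 2000) = 0.724698
R(control card) = exp(−0.0000532 × 2000) = 0.899065
R(rectifier) = exp(−0.0000490 × 2000) = 0.906649
R(inverter) = exp(−0.0000177 × 2000) = 0.965219
Parallel (output breaker, battery string, and static bypass switch): 1 − (1 − 0.961751)(1 − 0.975505)(1 − 0.967152) = 0.999969
Series ([0.999969], DC bus capacitor, and control card): 0.999969 × 0.724698 × 0.899065 = 0.651530
Parallel ([0.651530] and rectifier): 1 − (1 − 0.651530)(1 − 0.906649) = 0.967470
Series ([0.967470] and inverter): 0.967470 × 0.965219 = 0.9338

0.9338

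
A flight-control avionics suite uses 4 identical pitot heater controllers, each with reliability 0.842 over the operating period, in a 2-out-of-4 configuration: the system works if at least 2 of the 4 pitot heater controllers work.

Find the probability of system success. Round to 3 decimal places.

0.986

R = Σ_{i=2}^{4} C(4,i) p^i (1−p)^{4−i} with p = 0.842
C(4,2)·0.842^2·0.158^2 = 0.10619
C(4,3)·0.842^3·0.158^1 = 0.37727
C(4,4)·0.842^4·0.158^0 = 0.50263
Sum = 0.986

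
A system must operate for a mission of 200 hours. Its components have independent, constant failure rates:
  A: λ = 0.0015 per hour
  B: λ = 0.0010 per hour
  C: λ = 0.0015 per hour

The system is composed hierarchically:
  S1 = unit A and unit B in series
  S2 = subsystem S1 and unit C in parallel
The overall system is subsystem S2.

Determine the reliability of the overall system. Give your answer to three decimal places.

0.898

R(A) = exp(−0.0015 × 200) = 0.74082
R(B) = exp(−0.0010 × 200) = 0.81873
R(C) = exp(−0.0015 × 200) = 0.74082
Series (A and B): 0.74082 × 0.81873 = 0.60653
Parallel ([0.60653] and C): 1 − (1 − 0.60653)(1 − 0.74082) = 0.898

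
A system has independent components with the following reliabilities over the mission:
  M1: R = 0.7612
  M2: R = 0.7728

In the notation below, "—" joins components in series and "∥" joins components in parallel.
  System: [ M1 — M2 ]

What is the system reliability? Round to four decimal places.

Series (M1 and M2): 0.761200 × 0.772800 = 0.5883

0.5883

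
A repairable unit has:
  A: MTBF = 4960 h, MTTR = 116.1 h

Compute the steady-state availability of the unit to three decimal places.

0.977

A(A) = MTBF/(MTBF+MTTR) = 4960/(4960+116.1) = 0.977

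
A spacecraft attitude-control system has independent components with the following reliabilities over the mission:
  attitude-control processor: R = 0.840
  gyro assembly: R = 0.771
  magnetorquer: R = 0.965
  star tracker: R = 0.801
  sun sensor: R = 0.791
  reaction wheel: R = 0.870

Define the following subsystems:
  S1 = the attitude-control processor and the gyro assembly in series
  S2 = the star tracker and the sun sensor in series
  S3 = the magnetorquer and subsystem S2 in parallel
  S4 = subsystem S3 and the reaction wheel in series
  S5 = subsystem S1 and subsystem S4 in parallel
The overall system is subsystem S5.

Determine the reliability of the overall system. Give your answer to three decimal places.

0.950

Series (attitude-control processor and gyro assembly): 0.84000 × 0.77100 = 0.64764
Series (star tracker and sun sensor): 0.80100 × 0.79100 = 0.63359
Parallel (magnetorquer and [0.63359]): 1 − (1 − 0.96500)(1 − 0.63359) = 0.98718
Series ([0.98718] and reaction wheel): 0.98718 × 0.87000 = 0.85885
Parallel ([0.64764] and [0.85885]): 1 − (1 − 0.64764)(1 − 0.85885) = 0.950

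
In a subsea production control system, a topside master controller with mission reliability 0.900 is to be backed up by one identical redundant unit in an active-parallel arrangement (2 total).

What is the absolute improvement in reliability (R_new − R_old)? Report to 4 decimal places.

R_before = 0.900
R_after = 1 − (1 − 0.900)^2 = 0.9900
ΔR = 0.9900 − 0.900 = 0.0900

0.0900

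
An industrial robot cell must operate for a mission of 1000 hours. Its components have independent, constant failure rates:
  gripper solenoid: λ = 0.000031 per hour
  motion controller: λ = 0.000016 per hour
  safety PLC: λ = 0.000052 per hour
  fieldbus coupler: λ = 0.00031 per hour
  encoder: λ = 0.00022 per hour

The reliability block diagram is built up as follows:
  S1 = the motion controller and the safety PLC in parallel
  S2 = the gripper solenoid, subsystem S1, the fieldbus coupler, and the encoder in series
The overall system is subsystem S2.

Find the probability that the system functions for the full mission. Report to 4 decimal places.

0.5702

R(gripper solenoid) = exp(−0.000031 × 1000) = 0.969476
R(motion controller) = exp(−0.000016 × 1000) = 0.984127
R(safety PLC) = exp(−0.000052 × 1000) = 0.949329
R(fieldbus coupler) = exp(−0.00031 × 1000) = 0.733447
R(encoder) = exp(−0.00022 × 1000) = 0.802519
Parallel (motion controller and safety PLC): 1 − (1 − 0.984127)(1 − 0.949329) = 0.999196
Series (gripper solenoid, [0.999196], fieldbus coupler, and encoder): 0.969476 × 0.999196 × 0.733447 × 0.802519 = 0.5702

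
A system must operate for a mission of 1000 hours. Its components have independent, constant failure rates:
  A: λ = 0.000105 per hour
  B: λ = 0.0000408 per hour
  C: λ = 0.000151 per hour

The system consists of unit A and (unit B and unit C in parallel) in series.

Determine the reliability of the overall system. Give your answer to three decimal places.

0.895

R(A) = exp(−0.000105 × 1000) = 0.90032
R(B) = exp(−0.0000408 × 1000) = 0.96002
R(C) = exp(−0.000151 × 1000) = 0.85985
Parallel (B and C): 1 − (1 − 0.96002)(1 − 0.85985) = 0.99440
Series (A and [0.99440]): 0.90032 × 0.99440 = 0.895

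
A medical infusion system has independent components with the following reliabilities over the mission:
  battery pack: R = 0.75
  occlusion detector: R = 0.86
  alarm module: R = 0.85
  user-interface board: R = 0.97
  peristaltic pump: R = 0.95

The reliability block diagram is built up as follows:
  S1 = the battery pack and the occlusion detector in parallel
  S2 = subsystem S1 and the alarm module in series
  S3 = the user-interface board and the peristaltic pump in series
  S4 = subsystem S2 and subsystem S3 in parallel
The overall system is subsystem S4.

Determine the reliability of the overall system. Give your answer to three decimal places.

0.986

Parallel (battery pack and occlusion detector): 1 − (1 − 0.75000)(1 − 0.86000) = 0.96500
Series ([0.96500] and alarm module): 0.96500 × 0.85000 = 0.82025
Series (user-interface board and peristaltic pump): 0.97000 × 0.95000 = 0.92150
Parallel ([0.82025] and [0.92150]): 1 − (1 − 0.82025)(1 − 0.92150) = 0.986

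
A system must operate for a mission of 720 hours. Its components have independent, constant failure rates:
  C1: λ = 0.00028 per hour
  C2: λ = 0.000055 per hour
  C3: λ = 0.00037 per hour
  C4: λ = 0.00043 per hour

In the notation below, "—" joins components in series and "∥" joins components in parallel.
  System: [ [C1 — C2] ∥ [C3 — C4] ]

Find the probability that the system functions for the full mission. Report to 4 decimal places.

0.9062

R(C1) = exp(−0.00028 × 720) = 0.817422
R(C2) = exp(−0.000055 × 720) = 0.961174
R(C3) = exp(−0.00037 × 720) = 0.766133
R(C4) = exp(−0.00043 × 720) = 0.733740
Series (C1 and C2): 0.817422 × 0.961174 = 0.785685
Series (C3 and C4): 0.766133 × 0.733740 = 0.562142
Parallel ([0.785685] and [0.562142]): 1 − (1 − 0.785685)(1 − 0.562142) = 0.9062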